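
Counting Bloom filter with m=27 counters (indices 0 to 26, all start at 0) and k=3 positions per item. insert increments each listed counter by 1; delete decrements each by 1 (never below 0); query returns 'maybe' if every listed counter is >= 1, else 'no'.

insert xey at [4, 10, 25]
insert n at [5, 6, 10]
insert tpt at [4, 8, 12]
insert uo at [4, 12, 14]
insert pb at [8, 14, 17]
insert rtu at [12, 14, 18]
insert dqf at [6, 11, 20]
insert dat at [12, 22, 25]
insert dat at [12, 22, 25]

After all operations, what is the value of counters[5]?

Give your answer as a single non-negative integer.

Answer: 1

Derivation:
Step 1: insert xey at [4, 10, 25] -> counters=[0,0,0,0,1,0,0,0,0,0,1,0,0,0,0,0,0,0,0,0,0,0,0,0,0,1,0]
Step 2: insert n at [5, 6, 10] -> counters=[0,0,0,0,1,1,1,0,0,0,2,0,0,0,0,0,0,0,0,0,0,0,0,0,0,1,0]
Step 3: insert tpt at [4, 8, 12] -> counters=[0,0,0,0,2,1,1,0,1,0,2,0,1,0,0,0,0,0,0,0,0,0,0,0,0,1,0]
Step 4: insert uo at [4, 12, 14] -> counters=[0,0,0,0,3,1,1,0,1,0,2,0,2,0,1,0,0,0,0,0,0,0,0,0,0,1,0]
Step 5: insert pb at [8, 14, 17] -> counters=[0,0,0,0,3,1,1,0,2,0,2,0,2,0,2,0,0,1,0,0,0,0,0,0,0,1,0]
Step 6: insert rtu at [12, 14, 18] -> counters=[0,0,0,0,3,1,1,0,2,0,2,0,3,0,3,0,0,1,1,0,0,0,0,0,0,1,0]
Step 7: insert dqf at [6, 11, 20] -> counters=[0,0,0,0,3,1,2,0,2,0,2,1,3,0,3,0,0,1,1,0,1,0,0,0,0,1,0]
Step 8: insert dat at [12, 22, 25] -> counters=[0,0,0,0,3,1,2,0,2,0,2,1,4,0,3,0,0,1,1,0,1,0,1,0,0,2,0]
Step 9: insert dat at [12, 22, 25] -> counters=[0,0,0,0,3,1,2,0,2,0,2,1,5,0,3,0,0,1,1,0,1,0,2,0,0,3,0]
Final counters=[0,0,0,0,3,1,2,0,2,0,2,1,5,0,3,0,0,1,1,0,1,0,2,0,0,3,0] -> counters[5]=1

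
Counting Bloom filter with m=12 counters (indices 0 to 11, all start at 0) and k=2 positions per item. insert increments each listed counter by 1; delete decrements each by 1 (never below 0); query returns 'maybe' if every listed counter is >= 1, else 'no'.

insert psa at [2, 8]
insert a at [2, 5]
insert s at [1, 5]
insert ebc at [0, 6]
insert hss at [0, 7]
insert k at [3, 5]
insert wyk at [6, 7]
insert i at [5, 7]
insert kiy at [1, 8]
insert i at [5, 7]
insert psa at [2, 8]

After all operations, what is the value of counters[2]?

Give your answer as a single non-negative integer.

Step 1: insert psa at [2, 8] -> counters=[0,0,1,0,0,0,0,0,1,0,0,0]
Step 2: insert a at [2, 5] -> counters=[0,0,2,0,0,1,0,0,1,0,0,0]
Step 3: insert s at [1, 5] -> counters=[0,1,2,0,0,2,0,0,1,0,0,0]
Step 4: insert ebc at [0, 6] -> counters=[1,1,2,0,0,2,1,0,1,0,0,0]
Step 5: insert hss at [0, 7] -> counters=[2,1,2,0,0,2,1,1,1,0,0,0]
Step 6: insert k at [3, 5] -> counters=[2,1,2,1,0,3,1,1,1,0,0,0]
Step 7: insert wyk at [6, 7] -> counters=[2,1,2,1,0,3,2,2,1,0,0,0]
Step 8: insert i at [5, 7] -> counters=[2,1,2,1,0,4,2,3,1,0,0,0]
Step 9: insert kiy at [1, 8] -> counters=[2,2,2,1,0,4,2,3,2,0,0,0]
Step 10: insert i at [5, 7] -> counters=[2,2,2,1,0,5,2,4,2,0,0,0]
Step 11: insert psa at [2, 8] -> counters=[2,2,3,1,0,5,2,4,3,0,0,0]
Final counters=[2,2,3,1,0,5,2,4,3,0,0,0] -> counters[2]=3

Answer: 3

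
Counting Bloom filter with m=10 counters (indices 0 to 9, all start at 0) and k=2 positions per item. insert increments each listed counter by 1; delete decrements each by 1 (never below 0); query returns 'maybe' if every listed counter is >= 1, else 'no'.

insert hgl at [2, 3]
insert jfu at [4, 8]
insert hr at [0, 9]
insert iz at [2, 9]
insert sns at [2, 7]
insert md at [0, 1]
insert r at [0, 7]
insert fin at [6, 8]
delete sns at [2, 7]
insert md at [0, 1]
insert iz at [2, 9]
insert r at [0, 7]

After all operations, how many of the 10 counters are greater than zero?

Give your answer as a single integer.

Answer: 9

Derivation:
Step 1: insert hgl at [2, 3] -> counters=[0,0,1,1,0,0,0,0,0,0]
Step 2: insert jfu at [4, 8] -> counters=[0,0,1,1,1,0,0,0,1,0]
Step 3: insert hr at [0, 9] -> counters=[1,0,1,1,1,0,0,0,1,1]
Step 4: insert iz at [2, 9] -> counters=[1,0,2,1,1,0,0,0,1,2]
Step 5: insert sns at [2, 7] -> counters=[1,0,3,1,1,0,0,1,1,2]
Step 6: insert md at [0, 1] -> counters=[2,1,3,1,1,0,0,1,1,2]
Step 7: insert r at [0, 7] -> counters=[3,1,3,1,1,0,0,2,1,2]
Step 8: insert fin at [6, 8] -> counters=[3,1,3,1,1,0,1,2,2,2]
Step 9: delete sns at [2, 7] -> counters=[3,1,2,1,1,0,1,1,2,2]
Step 10: insert md at [0, 1] -> counters=[4,2,2,1,1,0,1,1,2,2]
Step 11: insert iz at [2, 9] -> counters=[4,2,3,1,1,0,1,1,2,3]
Step 12: insert r at [0, 7] -> counters=[5,2,3,1,1,0,1,2,2,3]
Final counters=[5,2,3,1,1,0,1,2,2,3] -> 9 nonzero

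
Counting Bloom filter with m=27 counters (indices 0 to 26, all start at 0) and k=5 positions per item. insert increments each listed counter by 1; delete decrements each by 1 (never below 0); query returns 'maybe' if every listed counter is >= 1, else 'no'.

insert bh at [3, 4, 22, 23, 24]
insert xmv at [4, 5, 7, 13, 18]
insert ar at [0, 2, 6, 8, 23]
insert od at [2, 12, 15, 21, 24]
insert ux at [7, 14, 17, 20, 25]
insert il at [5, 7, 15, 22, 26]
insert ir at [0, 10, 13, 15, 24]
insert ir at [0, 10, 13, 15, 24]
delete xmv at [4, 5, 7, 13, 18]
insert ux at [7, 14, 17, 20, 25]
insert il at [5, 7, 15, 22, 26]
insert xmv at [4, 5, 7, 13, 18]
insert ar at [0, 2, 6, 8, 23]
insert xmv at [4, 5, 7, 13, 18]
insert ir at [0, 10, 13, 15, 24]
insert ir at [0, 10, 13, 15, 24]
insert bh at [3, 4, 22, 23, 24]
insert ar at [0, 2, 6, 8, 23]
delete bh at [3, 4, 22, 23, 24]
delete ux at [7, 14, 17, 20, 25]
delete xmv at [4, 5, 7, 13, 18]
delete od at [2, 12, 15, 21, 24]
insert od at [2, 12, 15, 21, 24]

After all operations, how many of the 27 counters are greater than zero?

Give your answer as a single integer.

Step 1: insert bh at [3, 4, 22, 23, 24] -> counters=[0,0,0,1,1,0,0,0,0,0,0,0,0,0,0,0,0,0,0,0,0,0,1,1,1,0,0]
Step 2: insert xmv at [4, 5, 7, 13, 18] -> counters=[0,0,0,1,2,1,0,1,0,0,0,0,0,1,0,0,0,0,1,0,0,0,1,1,1,0,0]
Step 3: insert ar at [0, 2, 6, 8, 23] -> counters=[1,0,1,1,2,1,1,1,1,0,0,0,0,1,0,0,0,0,1,0,0,0,1,2,1,0,0]
Step 4: insert od at [2, 12, 15, 21, 24] -> counters=[1,0,2,1,2,1,1,1,1,0,0,0,1,1,0,1,0,0,1,0,0,1,1,2,2,0,0]
Step 5: insert ux at [7, 14, 17, 20, 25] -> counters=[1,0,2,1,2,1,1,2,1,0,0,0,1,1,1,1,0,1,1,0,1,1,1,2,2,1,0]
Step 6: insert il at [5, 7, 15, 22, 26] -> counters=[1,0,2,1,2,2,1,3,1,0,0,0,1,1,1,2,0,1,1,0,1,1,2,2,2,1,1]
Step 7: insert ir at [0, 10, 13, 15, 24] -> counters=[2,0,2,1,2,2,1,3,1,0,1,0,1,2,1,3,0,1,1,0,1,1,2,2,3,1,1]
Step 8: insert ir at [0, 10, 13, 15, 24] -> counters=[3,0,2,1,2,2,1,3,1,0,2,0,1,3,1,4,0,1,1,0,1,1,2,2,4,1,1]
Step 9: delete xmv at [4, 5, 7, 13, 18] -> counters=[3,0,2,1,1,1,1,2,1,0,2,0,1,2,1,4,0,1,0,0,1,1,2,2,4,1,1]
Step 10: insert ux at [7, 14, 17, 20, 25] -> counters=[3,0,2,1,1,1,1,3,1,0,2,0,1,2,2,4,0,2,0,0,2,1,2,2,4,2,1]
Step 11: insert il at [5, 7, 15, 22, 26] -> counters=[3,0,2,1,1,2,1,4,1,0,2,0,1,2,2,5,0,2,0,0,2,1,3,2,4,2,2]
Step 12: insert xmv at [4, 5, 7, 13, 18] -> counters=[3,0,2,1,2,3,1,5,1,0,2,0,1,3,2,5,0,2,1,0,2,1,3,2,4,2,2]
Step 13: insert ar at [0, 2, 6, 8, 23] -> counters=[4,0,3,1,2,3,2,5,2,0,2,0,1,3,2,5,0,2,1,0,2,1,3,3,4,2,2]
Step 14: insert xmv at [4, 5, 7, 13, 18] -> counters=[4,0,3,1,3,4,2,6,2,0,2,0,1,4,2,5,0,2,2,0,2,1,3,3,4,2,2]
Step 15: insert ir at [0, 10, 13, 15, 24] -> counters=[5,0,3,1,3,4,2,6,2,0,3,0,1,5,2,6,0,2,2,0,2,1,3,3,5,2,2]
Step 16: insert ir at [0, 10, 13, 15, 24] -> counters=[6,0,3,1,3,4,2,6,2,0,4,0,1,6,2,7,0,2,2,0,2,1,3,3,6,2,2]
Step 17: insert bh at [3, 4, 22, 23, 24] -> counters=[6,0,3,2,4,4,2,6,2,0,4,0,1,6,2,7,0,2,2,0,2,1,4,4,7,2,2]
Step 18: insert ar at [0, 2, 6, 8, 23] -> counters=[7,0,4,2,4,4,3,6,3,0,4,0,1,6,2,7,0,2,2,0,2,1,4,5,7,2,2]
Step 19: delete bh at [3, 4, 22, 23, 24] -> counters=[7,0,4,1,3,4,3,6,3,0,4,0,1,6,2,7,0,2,2,0,2,1,3,4,6,2,2]
Step 20: delete ux at [7, 14, 17, 20, 25] -> counters=[7,0,4,1,3,4,3,5,3,0,4,0,1,6,1,7,0,1,2,0,1,1,3,4,6,1,2]
Step 21: delete xmv at [4, 5, 7, 13, 18] -> counters=[7,0,4,1,2,3,3,4,3,0,4,0,1,5,1,7,0,1,1,0,1,1,3,4,6,1,2]
Step 22: delete od at [2, 12, 15, 21, 24] -> counters=[7,0,3,1,2,3,3,4,3,0,4,0,0,5,1,6,0,1,1,0,1,0,3,4,5,1,2]
Step 23: insert od at [2, 12, 15, 21, 24] -> counters=[7,0,4,1,2,3,3,4,3,0,4,0,1,5,1,7,0,1,1,0,1,1,3,4,6,1,2]
Final counters=[7,0,4,1,2,3,3,4,3,0,4,0,1,5,1,7,0,1,1,0,1,1,3,4,6,1,2] -> 22 nonzero

Answer: 22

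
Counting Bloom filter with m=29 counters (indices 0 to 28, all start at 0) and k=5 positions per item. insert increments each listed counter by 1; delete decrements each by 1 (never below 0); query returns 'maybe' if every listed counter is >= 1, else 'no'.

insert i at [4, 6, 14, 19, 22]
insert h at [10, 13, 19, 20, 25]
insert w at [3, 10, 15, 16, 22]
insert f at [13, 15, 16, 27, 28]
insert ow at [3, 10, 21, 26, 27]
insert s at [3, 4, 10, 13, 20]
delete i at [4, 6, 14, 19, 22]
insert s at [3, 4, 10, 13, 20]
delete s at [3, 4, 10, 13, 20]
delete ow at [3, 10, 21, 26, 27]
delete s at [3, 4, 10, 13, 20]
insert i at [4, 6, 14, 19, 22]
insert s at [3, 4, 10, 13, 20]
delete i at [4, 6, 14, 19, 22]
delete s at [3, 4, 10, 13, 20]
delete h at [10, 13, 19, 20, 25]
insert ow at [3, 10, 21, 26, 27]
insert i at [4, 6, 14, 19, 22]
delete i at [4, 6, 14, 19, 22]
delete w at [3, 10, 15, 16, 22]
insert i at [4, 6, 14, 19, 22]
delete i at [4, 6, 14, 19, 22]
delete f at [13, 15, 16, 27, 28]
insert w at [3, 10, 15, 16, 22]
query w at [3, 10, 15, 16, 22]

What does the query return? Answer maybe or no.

Answer: maybe

Derivation:
Step 1: insert i at [4, 6, 14, 19, 22] -> counters=[0,0,0,0,1,0,1,0,0,0,0,0,0,0,1,0,0,0,0,1,0,0,1,0,0,0,0,0,0]
Step 2: insert h at [10, 13, 19, 20, 25] -> counters=[0,0,0,0,1,0,1,0,0,0,1,0,0,1,1,0,0,0,0,2,1,0,1,0,0,1,0,0,0]
Step 3: insert w at [3, 10, 15, 16, 22] -> counters=[0,0,0,1,1,0,1,0,0,0,2,0,0,1,1,1,1,0,0,2,1,0,2,0,0,1,0,0,0]
Step 4: insert f at [13, 15, 16, 27, 28] -> counters=[0,0,0,1,1,0,1,0,0,0,2,0,0,2,1,2,2,0,0,2,1,0,2,0,0,1,0,1,1]
Step 5: insert ow at [3, 10, 21, 26, 27] -> counters=[0,0,0,2,1,0,1,0,0,0,3,0,0,2,1,2,2,0,0,2,1,1,2,0,0,1,1,2,1]
Step 6: insert s at [3, 4, 10, 13, 20] -> counters=[0,0,0,3,2,0,1,0,0,0,4,0,0,3,1,2,2,0,0,2,2,1,2,0,0,1,1,2,1]
Step 7: delete i at [4, 6, 14, 19, 22] -> counters=[0,0,0,3,1,0,0,0,0,0,4,0,0,3,0,2,2,0,0,1,2,1,1,0,0,1,1,2,1]
Step 8: insert s at [3, 4, 10, 13, 20] -> counters=[0,0,0,4,2,0,0,0,0,0,5,0,0,4,0,2,2,0,0,1,3,1,1,0,0,1,1,2,1]
Step 9: delete s at [3, 4, 10, 13, 20] -> counters=[0,0,0,3,1,0,0,0,0,0,4,0,0,3,0,2,2,0,0,1,2,1,1,0,0,1,1,2,1]
Step 10: delete ow at [3, 10, 21, 26, 27] -> counters=[0,0,0,2,1,0,0,0,0,0,3,0,0,3,0,2,2,0,0,1,2,0,1,0,0,1,0,1,1]
Step 11: delete s at [3, 4, 10, 13, 20] -> counters=[0,0,0,1,0,0,0,0,0,0,2,0,0,2,0,2,2,0,0,1,1,0,1,0,0,1,0,1,1]
Step 12: insert i at [4, 6, 14, 19, 22] -> counters=[0,0,0,1,1,0,1,0,0,0,2,0,0,2,1,2,2,0,0,2,1,0,2,0,0,1,0,1,1]
Step 13: insert s at [3, 4, 10, 13, 20] -> counters=[0,0,0,2,2,0,1,0,0,0,3,0,0,3,1,2,2,0,0,2,2,0,2,0,0,1,0,1,1]
Step 14: delete i at [4, 6, 14, 19, 22] -> counters=[0,0,0,2,1,0,0,0,0,0,3,0,0,3,0,2,2,0,0,1,2,0,1,0,0,1,0,1,1]
Step 15: delete s at [3, 4, 10, 13, 20] -> counters=[0,0,0,1,0,0,0,0,0,0,2,0,0,2,0,2,2,0,0,1,1,0,1,0,0,1,0,1,1]
Step 16: delete h at [10, 13, 19, 20, 25] -> counters=[0,0,0,1,0,0,0,0,0,0,1,0,0,1,0,2,2,0,0,0,0,0,1,0,0,0,0,1,1]
Step 17: insert ow at [3, 10, 21, 26, 27] -> counters=[0,0,0,2,0,0,0,0,0,0,2,0,0,1,0,2,2,0,0,0,0,1,1,0,0,0,1,2,1]
Step 18: insert i at [4, 6, 14, 19, 22] -> counters=[0,0,0,2,1,0,1,0,0,0,2,0,0,1,1,2,2,0,0,1,0,1,2,0,0,0,1,2,1]
Step 19: delete i at [4, 6, 14, 19, 22] -> counters=[0,0,0,2,0,0,0,0,0,0,2,0,0,1,0,2,2,0,0,0,0,1,1,0,0,0,1,2,1]
Step 20: delete w at [3, 10, 15, 16, 22] -> counters=[0,0,0,1,0,0,0,0,0,0,1,0,0,1,0,1,1,0,0,0,0,1,0,0,0,0,1,2,1]
Step 21: insert i at [4, 6, 14, 19, 22] -> counters=[0,0,0,1,1,0,1,0,0,0,1,0,0,1,1,1,1,0,0,1,0,1,1,0,0,0,1,2,1]
Step 22: delete i at [4, 6, 14, 19, 22] -> counters=[0,0,0,1,0,0,0,0,0,0,1,0,0,1,0,1,1,0,0,0,0,1,0,0,0,0,1,2,1]
Step 23: delete f at [13, 15, 16, 27, 28] -> counters=[0,0,0,1,0,0,0,0,0,0,1,0,0,0,0,0,0,0,0,0,0,1,0,0,0,0,1,1,0]
Step 24: insert w at [3, 10, 15, 16, 22] -> counters=[0,0,0,2,0,0,0,0,0,0,2,0,0,0,0,1,1,0,0,0,0,1,1,0,0,0,1,1,0]
Query w: check counters[3]=2 counters[10]=2 counters[15]=1 counters[16]=1 counters[22]=1 -> maybe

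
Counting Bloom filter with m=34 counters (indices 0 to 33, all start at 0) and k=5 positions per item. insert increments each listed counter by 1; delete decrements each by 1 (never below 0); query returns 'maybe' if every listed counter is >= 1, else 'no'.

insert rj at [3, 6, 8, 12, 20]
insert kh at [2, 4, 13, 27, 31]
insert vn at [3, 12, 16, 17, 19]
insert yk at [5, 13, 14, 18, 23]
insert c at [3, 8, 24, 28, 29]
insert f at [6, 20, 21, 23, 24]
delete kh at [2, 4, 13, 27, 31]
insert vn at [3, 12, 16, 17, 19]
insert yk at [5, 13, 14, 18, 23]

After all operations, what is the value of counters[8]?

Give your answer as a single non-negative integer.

Answer: 2

Derivation:
Step 1: insert rj at [3, 6, 8, 12, 20] -> counters=[0,0,0,1,0,0,1,0,1,0,0,0,1,0,0,0,0,0,0,0,1,0,0,0,0,0,0,0,0,0,0,0,0,0]
Step 2: insert kh at [2, 4, 13, 27, 31] -> counters=[0,0,1,1,1,0,1,0,1,0,0,0,1,1,0,0,0,0,0,0,1,0,0,0,0,0,0,1,0,0,0,1,0,0]
Step 3: insert vn at [3, 12, 16, 17, 19] -> counters=[0,0,1,2,1,0,1,0,1,0,0,0,2,1,0,0,1,1,0,1,1,0,0,0,0,0,0,1,0,0,0,1,0,0]
Step 4: insert yk at [5, 13, 14, 18, 23] -> counters=[0,0,1,2,1,1,1,0,1,0,0,0,2,2,1,0,1,1,1,1,1,0,0,1,0,0,0,1,0,0,0,1,0,0]
Step 5: insert c at [3, 8, 24, 28, 29] -> counters=[0,0,1,3,1,1,1,0,2,0,0,0,2,2,1,0,1,1,1,1,1,0,0,1,1,0,0,1,1,1,0,1,0,0]
Step 6: insert f at [6, 20, 21, 23, 24] -> counters=[0,0,1,3,1,1,2,0,2,0,0,0,2,2,1,0,1,1,1,1,2,1,0,2,2,0,0,1,1,1,0,1,0,0]
Step 7: delete kh at [2, 4, 13, 27, 31] -> counters=[0,0,0,3,0,1,2,0,2,0,0,0,2,1,1,0,1,1,1,1,2,1,0,2,2,0,0,0,1,1,0,0,0,0]
Step 8: insert vn at [3, 12, 16, 17, 19] -> counters=[0,0,0,4,0,1,2,0,2,0,0,0,3,1,1,0,2,2,1,2,2,1,0,2,2,0,0,0,1,1,0,0,0,0]
Step 9: insert yk at [5, 13, 14, 18, 23] -> counters=[0,0,0,4,0,2,2,0,2,0,0,0,3,2,2,0,2,2,2,2,2,1,0,3,2,0,0,0,1,1,0,0,0,0]
Final counters=[0,0,0,4,0,2,2,0,2,0,0,0,3,2,2,0,2,2,2,2,2,1,0,3,2,0,0,0,1,1,0,0,0,0] -> counters[8]=2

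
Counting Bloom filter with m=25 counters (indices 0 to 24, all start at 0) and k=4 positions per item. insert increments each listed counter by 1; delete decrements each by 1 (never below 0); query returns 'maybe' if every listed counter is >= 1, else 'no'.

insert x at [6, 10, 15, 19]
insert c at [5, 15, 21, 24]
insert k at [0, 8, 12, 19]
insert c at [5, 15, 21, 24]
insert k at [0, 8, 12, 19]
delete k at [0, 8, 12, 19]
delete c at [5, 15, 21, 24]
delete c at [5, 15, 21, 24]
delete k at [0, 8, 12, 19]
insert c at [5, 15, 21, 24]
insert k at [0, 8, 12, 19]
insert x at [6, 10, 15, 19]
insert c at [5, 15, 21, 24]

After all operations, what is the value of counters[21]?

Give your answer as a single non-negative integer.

Step 1: insert x at [6, 10, 15, 19] -> counters=[0,0,0,0,0,0,1,0,0,0,1,0,0,0,0,1,0,0,0,1,0,0,0,0,0]
Step 2: insert c at [5, 15, 21, 24] -> counters=[0,0,0,0,0,1,1,0,0,0,1,0,0,0,0,2,0,0,0,1,0,1,0,0,1]
Step 3: insert k at [0, 8, 12, 19] -> counters=[1,0,0,0,0,1,1,0,1,0,1,0,1,0,0,2,0,0,0,2,0,1,0,0,1]
Step 4: insert c at [5, 15, 21, 24] -> counters=[1,0,0,0,0,2,1,0,1,0,1,0,1,0,0,3,0,0,0,2,0,2,0,0,2]
Step 5: insert k at [0, 8, 12, 19] -> counters=[2,0,0,0,0,2,1,0,2,0,1,0,2,0,0,3,0,0,0,3,0,2,0,0,2]
Step 6: delete k at [0, 8, 12, 19] -> counters=[1,0,0,0,0,2,1,0,1,0,1,0,1,0,0,3,0,0,0,2,0,2,0,0,2]
Step 7: delete c at [5, 15, 21, 24] -> counters=[1,0,0,0,0,1,1,0,1,0,1,0,1,0,0,2,0,0,0,2,0,1,0,0,1]
Step 8: delete c at [5, 15, 21, 24] -> counters=[1,0,0,0,0,0,1,0,1,0,1,0,1,0,0,1,0,0,0,2,0,0,0,0,0]
Step 9: delete k at [0, 8, 12, 19] -> counters=[0,0,0,0,0,0,1,0,0,0,1,0,0,0,0,1,0,0,0,1,0,0,0,0,0]
Step 10: insert c at [5, 15, 21, 24] -> counters=[0,0,0,0,0,1,1,0,0,0,1,0,0,0,0,2,0,0,0,1,0,1,0,0,1]
Step 11: insert k at [0, 8, 12, 19] -> counters=[1,0,0,0,0,1,1,0,1,0,1,0,1,0,0,2,0,0,0,2,0,1,0,0,1]
Step 12: insert x at [6, 10, 15, 19] -> counters=[1,0,0,0,0,1,2,0,1,0,2,0,1,0,0,3,0,0,0,3,0,1,0,0,1]
Step 13: insert c at [5, 15, 21, 24] -> counters=[1,0,0,0,0,2,2,0,1,0,2,0,1,0,0,4,0,0,0,3,0,2,0,0,2]
Final counters=[1,0,0,0,0,2,2,0,1,0,2,0,1,0,0,4,0,0,0,3,0,2,0,0,2] -> counters[21]=2

Answer: 2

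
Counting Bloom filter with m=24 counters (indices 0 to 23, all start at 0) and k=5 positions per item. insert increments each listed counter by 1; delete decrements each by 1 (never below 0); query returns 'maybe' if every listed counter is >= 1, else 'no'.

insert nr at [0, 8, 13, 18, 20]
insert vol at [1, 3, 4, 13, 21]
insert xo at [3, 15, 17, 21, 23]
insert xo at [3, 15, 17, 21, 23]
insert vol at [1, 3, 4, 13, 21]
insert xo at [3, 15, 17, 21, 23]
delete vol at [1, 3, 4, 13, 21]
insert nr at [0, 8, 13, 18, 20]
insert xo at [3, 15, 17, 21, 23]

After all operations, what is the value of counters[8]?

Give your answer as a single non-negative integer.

Answer: 2

Derivation:
Step 1: insert nr at [0, 8, 13, 18, 20] -> counters=[1,0,0,0,0,0,0,0,1,0,0,0,0,1,0,0,0,0,1,0,1,0,0,0]
Step 2: insert vol at [1, 3, 4, 13, 21] -> counters=[1,1,0,1,1,0,0,0,1,0,0,0,0,2,0,0,0,0,1,0,1,1,0,0]
Step 3: insert xo at [3, 15, 17, 21, 23] -> counters=[1,1,0,2,1,0,0,0,1,0,0,0,0,2,0,1,0,1,1,0,1,2,0,1]
Step 4: insert xo at [3, 15, 17, 21, 23] -> counters=[1,1,0,3,1,0,0,0,1,0,0,0,0,2,0,2,0,2,1,0,1,3,0,2]
Step 5: insert vol at [1, 3, 4, 13, 21] -> counters=[1,2,0,4,2,0,0,0,1,0,0,0,0,3,0,2,0,2,1,0,1,4,0,2]
Step 6: insert xo at [3, 15, 17, 21, 23] -> counters=[1,2,0,5,2,0,0,0,1,0,0,0,0,3,0,3,0,3,1,0,1,5,0,3]
Step 7: delete vol at [1, 3, 4, 13, 21] -> counters=[1,1,0,4,1,0,0,0,1,0,0,0,0,2,0,3,0,3,1,0,1,4,0,3]
Step 8: insert nr at [0, 8, 13, 18, 20] -> counters=[2,1,0,4,1,0,0,0,2,0,0,0,0,3,0,3,0,3,2,0,2,4,0,3]
Step 9: insert xo at [3, 15, 17, 21, 23] -> counters=[2,1,0,5,1,0,0,0,2,0,0,0,0,3,0,4,0,4,2,0,2,5,0,4]
Final counters=[2,1,0,5,1,0,0,0,2,0,0,0,0,3,0,4,0,4,2,0,2,5,0,4] -> counters[8]=2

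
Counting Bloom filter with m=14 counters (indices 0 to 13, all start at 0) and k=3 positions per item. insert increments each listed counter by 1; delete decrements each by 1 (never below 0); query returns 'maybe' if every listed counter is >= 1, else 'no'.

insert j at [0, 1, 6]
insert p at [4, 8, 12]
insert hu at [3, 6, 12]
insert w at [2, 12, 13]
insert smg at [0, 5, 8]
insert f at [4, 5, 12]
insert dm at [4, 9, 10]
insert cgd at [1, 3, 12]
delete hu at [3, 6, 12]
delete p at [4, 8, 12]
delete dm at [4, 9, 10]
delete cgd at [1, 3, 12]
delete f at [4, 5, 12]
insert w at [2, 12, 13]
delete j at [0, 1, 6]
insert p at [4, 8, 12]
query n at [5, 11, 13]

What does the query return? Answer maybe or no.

Answer: no

Derivation:
Step 1: insert j at [0, 1, 6] -> counters=[1,1,0,0,0,0,1,0,0,0,0,0,0,0]
Step 2: insert p at [4, 8, 12] -> counters=[1,1,0,0,1,0,1,0,1,0,0,0,1,0]
Step 3: insert hu at [3, 6, 12] -> counters=[1,1,0,1,1,0,2,0,1,0,0,0,2,0]
Step 4: insert w at [2, 12, 13] -> counters=[1,1,1,1,1,0,2,0,1,0,0,0,3,1]
Step 5: insert smg at [0, 5, 8] -> counters=[2,1,1,1,1,1,2,0,2,0,0,0,3,1]
Step 6: insert f at [4, 5, 12] -> counters=[2,1,1,1,2,2,2,0,2,0,0,0,4,1]
Step 7: insert dm at [4, 9, 10] -> counters=[2,1,1,1,3,2,2,0,2,1,1,0,4,1]
Step 8: insert cgd at [1, 3, 12] -> counters=[2,2,1,2,3,2,2,0,2,1,1,0,5,1]
Step 9: delete hu at [3, 6, 12] -> counters=[2,2,1,1,3,2,1,0,2,1,1,0,4,1]
Step 10: delete p at [4, 8, 12] -> counters=[2,2,1,1,2,2,1,0,1,1,1,0,3,1]
Step 11: delete dm at [4, 9, 10] -> counters=[2,2,1,1,1,2,1,0,1,0,0,0,3,1]
Step 12: delete cgd at [1, 3, 12] -> counters=[2,1,1,0,1,2,1,0,1,0,0,0,2,1]
Step 13: delete f at [4, 5, 12] -> counters=[2,1,1,0,0,1,1,0,1,0,0,0,1,1]
Step 14: insert w at [2, 12, 13] -> counters=[2,1,2,0,0,1,1,0,1,0,0,0,2,2]
Step 15: delete j at [0, 1, 6] -> counters=[1,0,2,0,0,1,0,0,1,0,0,0,2,2]
Step 16: insert p at [4, 8, 12] -> counters=[1,0,2,0,1,1,0,0,2,0,0,0,3,2]
Query n: check counters[5]=1 counters[11]=0 counters[13]=2 -> no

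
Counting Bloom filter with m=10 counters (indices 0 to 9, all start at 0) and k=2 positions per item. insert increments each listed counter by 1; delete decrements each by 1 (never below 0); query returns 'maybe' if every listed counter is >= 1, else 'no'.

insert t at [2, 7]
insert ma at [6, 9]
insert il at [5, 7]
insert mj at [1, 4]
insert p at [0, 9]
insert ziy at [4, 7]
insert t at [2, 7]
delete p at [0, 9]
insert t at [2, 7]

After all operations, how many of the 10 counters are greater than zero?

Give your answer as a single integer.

Step 1: insert t at [2, 7] -> counters=[0,0,1,0,0,0,0,1,0,0]
Step 2: insert ma at [6, 9] -> counters=[0,0,1,0,0,0,1,1,0,1]
Step 3: insert il at [5, 7] -> counters=[0,0,1,0,0,1,1,2,0,1]
Step 4: insert mj at [1, 4] -> counters=[0,1,1,0,1,1,1,2,0,1]
Step 5: insert p at [0, 9] -> counters=[1,1,1,0,1,1,1,2,0,2]
Step 6: insert ziy at [4, 7] -> counters=[1,1,1,0,2,1,1,3,0,2]
Step 7: insert t at [2, 7] -> counters=[1,1,2,0,2,1,1,4,0,2]
Step 8: delete p at [0, 9] -> counters=[0,1,2,0,2,1,1,4,0,1]
Step 9: insert t at [2, 7] -> counters=[0,1,3,0,2,1,1,5,0,1]
Final counters=[0,1,3,0,2,1,1,5,0,1] -> 7 nonzero

Answer: 7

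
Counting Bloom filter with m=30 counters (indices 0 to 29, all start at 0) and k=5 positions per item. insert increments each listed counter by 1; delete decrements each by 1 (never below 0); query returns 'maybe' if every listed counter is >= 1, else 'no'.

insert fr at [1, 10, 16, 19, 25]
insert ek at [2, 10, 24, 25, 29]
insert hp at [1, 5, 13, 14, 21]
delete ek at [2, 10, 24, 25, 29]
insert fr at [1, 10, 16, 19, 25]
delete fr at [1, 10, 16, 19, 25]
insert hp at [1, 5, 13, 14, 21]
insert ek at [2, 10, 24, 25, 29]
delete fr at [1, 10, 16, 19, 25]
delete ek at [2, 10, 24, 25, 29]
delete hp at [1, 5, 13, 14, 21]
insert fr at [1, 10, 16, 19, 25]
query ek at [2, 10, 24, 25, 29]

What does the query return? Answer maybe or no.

Step 1: insert fr at [1, 10, 16, 19, 25] -> counters=[0,1,0,0,0,0,0,0,0,0,1,0,0,0,0,0,1,0,0,1,0,0,0,0,0,1,0,0,0,0]
Step 2: insert ek at [2, 10, 24, 25, 29] -> counters=[0,1,1,0,0,0,0,0,0,0,2,0,0,0,0,0,1,0,0,1,0,0,0,0,1,2,0,0,0,1]
Step 3: insert hp at [1, 5, 13, 14, 21] -> counters=[0,2,1,0,0,1,0,0,0,0,2,0,0,1,1,0,1,0,0,1,0,1,0,0,1,2,0,0,0,1]
Step 4: delete ek at [2, 10, 24, 25, 29] -> counters=[0,2,0,0,0,1,0,0,0,0,1,0,0,1,1,0,1,0,0,1,0,1,0,0,0,1,0,0,0,0]
Step 5: insert fr at [1, 10, 16, 19, 25] -> counters=[0,3,0,0,0,1,0,0,0,0,2,0,0,1,1,0,2,0,0,2,0,1,0,0,0,2,0,0,0,0]
Step 6: delete fr at [1, 10, 16, 19, 25] -> counters=[0,2,0,0,0,1,0,0,0,0,1,0,0,1,1,0,1,0,0,1,0,1,0,0,0,1,0,0,0,0]
Step 7: insert hp at [1, 5, 13, 14, 21] -> counters=[0,3,0,0,0,2,0,0,0,0,1,0,0,2,2,0,1,0,0,1,0,2,0,0,0,1,0,0,0,0]
Step 8: insert ek at [2, 10, 24, 25, 29] -> counters=[0,3,1,0,0,2,0,0,0,0,2,0,0,2,2,0,1,0,0,1,0,2,0,0,1,2,0,0,0,1]
Step 9: delete fr at [1, 10, 16, 19, 25] -> counters=[0,2,1,0,0,2,0,0,0,0,1,0,0,2,2,0,0,0,0,0,0,2,0,0,1,1,0,0,0,1]
Step 10: delete ek at [2, 10, 24, 25, 29] -> counters=[0,2,0,0,0,2,0,0,0,0,0,0,0,2,2,0,0,0,0,0,0,2,0,0,0,0,0,0,0,0]
Step 11: delete hp at [1, 5, 13, 14, 21] -> counters=[0,1,0,0,0,1,0,0,0,0,0,0,0,1,1,0,0,0,0,0,0,1,0,0,0,0,0,0,0,0]
Step 12: insert fr at [1, 10, 16, 19, 25] -> counters=[0,2,0,0,0,1,0,0,0,0,1,0,0,1,1,0,1,0,0,1,0,1,0,0,0,1,0,0,0,0]
Query ek: check counters[2]=0 counters[10]=1 counters[24]=0 counters[25]=1 counters[29]=0 -> no

Answer: no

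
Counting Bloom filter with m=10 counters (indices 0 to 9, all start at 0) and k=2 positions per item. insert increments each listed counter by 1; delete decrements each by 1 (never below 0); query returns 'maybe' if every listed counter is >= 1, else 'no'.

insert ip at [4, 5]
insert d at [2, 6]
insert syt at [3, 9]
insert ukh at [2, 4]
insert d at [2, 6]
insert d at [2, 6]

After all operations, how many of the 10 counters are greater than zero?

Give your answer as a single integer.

Answer: 6

Derivation:
Step 1: insert ip at [4, 5] -> counters=[0,0,0,0,1,1,0,0,0,0]
Step 2: insert d at [2, 6] -> counters=[0,0,1,0,1,1,1,0,0,0]
Step 3: insert syt at [3, 9] -> counters=[0,0,1,1,1,1,1,0,0,1]
Step 4: insert ukh at [2, 4] -> counters=[0,0,2,1,2,1,1,0,0,1]
Step 5: insert d at [2, 6] -> counters=[0,0,3,1,2,1,2,0,0,1]
Step 6: insert d at [2, 6] -> counters=[0,0,4,1,2,1,3,0,0,1]
Final counters=[0,0,4,1,2,1,3,0,0,1] -> 6 nonzero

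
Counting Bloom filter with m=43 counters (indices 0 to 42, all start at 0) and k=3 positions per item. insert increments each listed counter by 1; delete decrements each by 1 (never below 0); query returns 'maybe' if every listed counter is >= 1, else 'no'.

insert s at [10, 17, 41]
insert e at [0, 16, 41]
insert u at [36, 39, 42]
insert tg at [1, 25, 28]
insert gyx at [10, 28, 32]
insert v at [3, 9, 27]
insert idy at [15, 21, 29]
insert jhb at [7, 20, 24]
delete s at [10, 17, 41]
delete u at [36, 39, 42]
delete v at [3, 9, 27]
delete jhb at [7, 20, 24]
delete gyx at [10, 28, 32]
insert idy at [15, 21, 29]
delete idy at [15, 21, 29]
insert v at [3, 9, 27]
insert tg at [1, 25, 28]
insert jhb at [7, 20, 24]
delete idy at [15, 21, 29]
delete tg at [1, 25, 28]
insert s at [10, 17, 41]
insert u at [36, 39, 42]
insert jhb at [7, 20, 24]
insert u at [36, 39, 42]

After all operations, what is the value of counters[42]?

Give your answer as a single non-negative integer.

Answer: 2

Derivation:
Step 1: insert s at [10, 17, 41] -> counters=[0,0,0,0,0,0,0,0,0,0,1,0,0,0,0,0,0,1,0,0,0,0,0,0,0,0,0,0,0,0,0,0,0,0,0,0,0,0,0,0,0,1,0]
Step 2: insert e at [0, 16, 41] -> counters=[1,0,0,0,0,0,0,0,0,0,1,0,0,0,0,0,1,1,0,0,0,0,0,0,0,0,0,0,0,0,0,0,0,0,0,0,0,0,0,0,0,2,0]
Step 3: insert u at [36, 39, 42] -> counters=[1,0,0,0,0,0,0,0,0,0,1,0,0,0,0,0,1,1,0,0,0,0,0,0,0,0,0,0,0,0,0,0,0,0,0,0,1,0,0,1,0,2,1]
Step 4: insert tg at [1, 25, 28] -> counters=[1,1,0,0,0,0,0,0,0,0,1,0,0,0,0,0,1,1,0,0,0,0,0,0,0,1,0,0,1,0,0,0,0,0,0,0,1,0,0,1,0,2,1]
Step 5: insert gyx at [10, 28, 32] -> counters=[1,1,0,0,0,0,0,0,0,0,2,0,0,0,0,0,1,1,0,0,0,0,0,0,0,1,0,0,2,0,0,0,1,0,0,0,1,0,0,1,0,2,1]
Step 6: insert v at [3, 9, 27] -> counters=[1,1,0,1,0,0,0,0,0,1,2,0,0,0,0,0,1,1,0,0,0,0,0,0,0,1,0,1,2,0,0,0,1,0,0,0,1,0,0,1,0,2,1]
Step 7: insert idy at [15, 21, 29] -> counters=[1,1,0,1,0,0,0,0,0,1,2,0,0,0,0,1,1,1,0,0,0,1,0,0,0,1,0,1,2,1,0,0,1,0,0,0,1,0,0,1,0,2,1]
Step 8: insert jhb at [7, 20, 24] -> counters=[1,1,0,1,0,0,0,1,0,1,2,0,0,0,0,1,1,1,0,0,1,1,0,0,1,1,0,1,2,1,0,0,1,0,0,0,1,0,0,1,0,2,1]
Step 9: delete s at [10, 17, 41] -> counters=[1,1,0,1,0,0,0,1,0,1,1,0,0,0,0,1,1,0,0,0,1,1,0,0,1,1,0,1,2,1,0,0,1,0,0,0,1,0,0,1,0,1,1]
Step 10: delete u at [36, 39, 42] -> counters=[1,1,0,1,0,0,0,1,0,1,1,0,0,0,0,1,1,0,0,0,1,1,0,0,1,1,0,1,2,1,0,0,1,0,0,0,0,0,0,0,0,1,0]
Step 11: delete v at [3, 9, 27] -> counters=[1,1,0,0,0,0,0,1,0,0,1,0,0,0,0,1,1,0,0,0,1,1,0,0,1,1,0,0,2,1,0,0,1,0,0,0,0,0,0,0,0,1,0]
Step 12: delete jhb at [7, 20, 24] -> counters=[1,1,0,0,0,0,0,0,0,0,1,0,0,0,0,1,1,0,0,0,0,1,0,0,0,1,0,0,2,1,0,0,1,0,0,0,0,0,0,0,0,1,0]
Step 13: delete gyx at [10, 28, 32] -> counters=[1,1,0,0,0,0,0,0,0,0,0,0,0,0,0,1,1,0,0,0,0,1,0,0,0,1,0,0,1,1,0,0,0,0,0,0,0,0,0,0,0,1,0]
Step 14: insert idy at [15, 21, 29] -> counters=[1,1,0,0,0,0,0,0,0,0,0,0,0,0,0,2,1,0,0,0,0,2,0,0,0,1,0,0,1,2,0,0,0,0,0,0,0,0,0,0,0,1,0]
Step 15: delete idy at [15, 21, 29] -> counters=[1,1,0,0,0,0,0,0,0,0,0,0,0,0,0,1,1,0,0,0,0,1,0,0,0,1,0,0,1,1,0,0,0,0,0,0,0,0,0,0,0,1,0]
Step 16: insert v at [3, 9, 27] -> counters=[1,1,0,1,0,0,0,0,0,1,0,0,0,0,0,1,1,0,0,0,0,1,0,0,0,1,0,1,1,1,0,0,0,0,0,0,0,0,0,0,0,1,0]
Step 17: insert tg at [1, 25, 28] -> counters=[1,2,0,1,0,0,0,0,0,1,0,0,0,0,0,1,1,0,0,0,0,1,0,0,0,2,0,1,2,1,0,0,0,0,0,0,0,0,0,0,0,1,0]
Step 18: insert jhb at [7, 20, 24] -> counters=[1,2,0,1,0,0,0,1,0,1,0,0,0,0,0,1,1,0,0,0,1,1,0,0,1,2,0,1,2,1,0,0,0,0,0,0,0,0,0,0,0,1,0]
Step 19: delete idy at [15, 21, 29] -> counters=[1,2,0,1,0,0,0,1,0,1,0,0,0,0,0,0,1,0,0,0,1,0,0,0,1,2,0,1,2,0,0,0,0,0,0,0,0,0,0,0,0,1,0]
Step 20: delete tg at [1, 25, 28] -> counters=[1,1,0,1,0,0,0,1,0,1,0,0,0,0,0,0,1,0,0,0,1,0,0,0,1,1,0,1,1,0,0,0,0,0,0,0,0,0,0,0,0,1,0]
Step 21: insert s at [10, 17, 41] -> counters=[1,1,0,1,0,0,0,1,0,1,1,0,0,0,0,0,1,1,0,0,1,0,0,0,1,1,0,1,1,0,0,0,0,0,0,0,0,0,0,0,0,2,0]
Step 22: insert u at [36, 39, 42] -> counters=[1,1,0,1,0,0,0,1,0,1,1,0,0,0,0,0,1,1,0,0,1,0,0,0,1,1,0,1,1,0,0,0,0,0,0,0,1,0,0,1,0,2,1]
Step 23: insert jhb at [7, 20, 24] -> counters=[1,1,0,1,0,0,0,2,0,1,1,0,0,0,0,0,1,1,0,0,2,0,0,0,2,1,0,1,1,0,0,0,0,0,0,0,1,0,0,1,0,2,1]
Step 24: insert u at [36, 39, 42] -> counters=[1,1,0,1,0,0,0,2,0,1,1,0,0,0,0,0,1,1,0,0,2,0,0,0,2,1,0,1,1,0,0,0,0,0,0,0,2,0,0,2,0,2,2]
Final counters=[1,1,0,1,0,0,0,2,0,1,1,0,0,0,0,0,1,1,0,0,2,0,0,0,2,1,0,1,1,0,0,0,0,0,0,0,2,0,0,2,0,2,2] -> counters[42]=2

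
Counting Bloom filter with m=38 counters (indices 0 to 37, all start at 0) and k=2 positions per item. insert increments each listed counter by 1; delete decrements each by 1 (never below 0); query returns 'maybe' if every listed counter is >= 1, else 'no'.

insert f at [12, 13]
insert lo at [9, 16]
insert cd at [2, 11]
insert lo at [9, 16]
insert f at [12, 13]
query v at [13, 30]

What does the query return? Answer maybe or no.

Step 1: insert f at [12, 13] -> counters=[0,0,0,0,0,0,0,0,0,0,0,0,1,1,0,0,0,0,0,0,0,0,0,0,0,0,0,0,0,0,0,0,0,0,0,0,0,0]
Step 2: insert lo at [9, 16] -> counters=[0,0,0,0,0,0,0,0,0,1,0,0,1,1,0,0,1,0,0,0,0,0,0,0,0,0,0,0,0,0,0,0,0,0,0,0,0,0]
Step 3: insert cd at [2, 11] -> counters=[0,0,1,0,0,0,0,0,0,1,0,1,1,1,0,0,1,0,0,0,0,0,0,0,0,0,0,0,0,0,0,0,0,0,0,0,0,0]
Step 4: insert lo at [9, 16] -> counters=[0,0,1,0,0,0,0,0,0,2,0,1,1,1,0,0,2,0,0,0,0,0,0,0,0,0,0,0,0,0,0,0,0,0,0,0,0,0]
Step 5: insert f at [12, 13] -> counters=[0,0,1,0,0,0,0,0,0,2,0,1,2,2,0,0,2,0,0,0,0,0,0,0,0,0,0,0,0,0,0,0,0,0,0,0,0,0]
Query v: check counters[13]=2 counters[30]=0 -> no

Answer: no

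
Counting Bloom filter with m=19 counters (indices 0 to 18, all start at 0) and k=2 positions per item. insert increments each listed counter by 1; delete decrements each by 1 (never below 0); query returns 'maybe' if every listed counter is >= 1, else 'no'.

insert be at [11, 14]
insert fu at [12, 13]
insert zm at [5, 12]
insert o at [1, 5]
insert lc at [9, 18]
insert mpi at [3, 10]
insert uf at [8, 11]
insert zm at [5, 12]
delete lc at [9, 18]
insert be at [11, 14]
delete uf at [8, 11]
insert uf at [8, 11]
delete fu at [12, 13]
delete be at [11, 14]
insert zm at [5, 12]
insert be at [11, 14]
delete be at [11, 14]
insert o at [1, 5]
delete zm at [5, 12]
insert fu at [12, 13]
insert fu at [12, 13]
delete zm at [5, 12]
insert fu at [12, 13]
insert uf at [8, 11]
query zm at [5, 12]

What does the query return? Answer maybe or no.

Answer: maybe

Derivation:
Step 1: insert be at [11, 14] -> counters=[0,0,0,0,0,0,0,0,0,0,0,1,0,0,1,0,0,0,0]
Step 2: insert fu at [12, 13] -> counters=[0,0,0,0,0,0,0,0,0,0,0,1,1,1,1,0,0,0,0]
Step 3: insert zm at [5, 12] -> counters=[0,0,0,0,0,1,0,0,0,0,0,1,2,1,1,0,0,0,0]
Step 4: insert o at [1, 5] -> counters=[0,1,0,0,0,2,0,0,0,0,0,1,2,1,1,0,0,0,0]
Step 5: insert lc at [9, 18] -> counters=[0,1,0,0,0,2,0,0,0,1,0,1,2,1,1,0,0,0,1]
Step 6: insert mpi at [3, 10] -> counters=[0,1,0,1,0,2,0,0,0,1,1,1,2,1,1,0,0,0,1]
Step 7: insert uf at [8, 11] -> counters=[0,1,0,1,0,2,0,0,1,1,1,2,2,1,1,0,0,0,1]
Step 8: insert zm at [5, 12] -> counters=[0,1,0,1,0,3,0,0,1,1,1,2,3,1,1,0,0,0,1]
Step 9: delete lc at [9, 18] -> counters=[0,1,0,1,0,3,0,0,1,0,1,2,3,1,1,0,0,0,0]
Step 10: insert be at [11, 14] -> counters=[0,1,0,1,0,3,0,0,1,0,1,3,3,1,2,0,0,0,0]
Step 11: delete uf at [8, 11] -> counters=[0,1,0,1,0,3,0,0,0,0,1,2,3,1,2,0,0,0,0]
Step 12: insert uf at [8, 11] -> counters=[0,1,0,1,0,3,0,0,1,0,1,3,3,1,2,0,0,0,0]
Step 13: delete fu at [12, 13] -> counters=[0,1,0,1,0,3,0,0,1,0,1,3,2,0,2,0,0,0,0]
Step 14: delete be at [11, 14] -> counters=[0,1,0,1,0,3,0,0,1,0,1,2,2,0,1,0,0,0,0]
Step 15: insert zm at [5, 12] -> counters=[0,1,0,1,0,4,0,0,1,0,1,2,3,0,1,0,0,0,0]
Step 16: insert be at [11, 14] -> counters=[0,1,0,1,0,4,0,0,1,0,1,3,3,0,2,0,0,0,0]
Step 17: delete be at [11, 14] -> counters=[0,1,0,1,0,4,0,0,1,0,1,2,3,0,1,0,0,0,0]
Step 18: insert o at [1, 5] -> counters=[0,2,0,1,0,5,0,0,1,0,1,2,3,0,1,0,0,0,0]
Step 19: delete zm at [5, 12] -> counters=[0,2,0,1,0,4,0,0,1,0,1,2,2,0,1,0,0,0,0]
Step 20: insert fu at [12, 13] -> counters=[0,2,0,1,0,4,0,0,1,0,1,2,3,1,1,0,0,0,0]
Step 21: insert fu at [12, 13] -> counters=[0,2,0,1,0,4,0,0,1,0,1,2,4,2,1,0,0,0,0]
Step 22: delete zm at [5, 12] -> counters=[0,2,0,1,0,3,0,0,1,0,1,2,3,2,1,0,0,0,0]
Step 23: insert fu at [12, 13] -> counters=[0,2,0,1,0,3,0,0,1,0,1,2,4,3,1,0,0,0,0]
Step 24: insert uf at [8, 11] -> counters=[0,2,0,1,0,3,0,0,2,0,1,3,4,3,1,0,0,0,0]
Query zm: check counters[5]=3 counters[12]=4 -> maybe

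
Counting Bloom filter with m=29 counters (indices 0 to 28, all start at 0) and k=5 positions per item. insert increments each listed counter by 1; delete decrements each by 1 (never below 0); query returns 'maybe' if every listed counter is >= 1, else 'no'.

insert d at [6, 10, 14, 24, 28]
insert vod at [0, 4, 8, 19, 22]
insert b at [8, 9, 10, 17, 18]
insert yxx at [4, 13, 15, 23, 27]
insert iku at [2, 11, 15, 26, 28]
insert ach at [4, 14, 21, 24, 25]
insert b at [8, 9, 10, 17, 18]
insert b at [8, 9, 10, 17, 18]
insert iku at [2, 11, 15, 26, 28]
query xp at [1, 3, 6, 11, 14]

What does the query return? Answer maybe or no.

Answer: no

Derivation:
Step 1: insert d at [6, 10, 14, 24, 28] -> counters=[0,0,0,0,0,0,1,0,0,0,1,0,0,0,1,0,0,0,0,0,0,0,0,0,1,0,0,0,1]
Step 2: insert vod at [0, 4, 8, 19, 22] -> counters=[1,0,0,0,1,0,1,0,1,0,1,0,0,0,1,0,0,0,0,1,0,0,1,0,1,0,0,0,1]
Step 3: insert b at [8, 9, 10, 17, 18] -> counters=[1,0,0,0,1,0,1,0,2,1,2,0,0,0,1,0,0,1,1,1,0,0,1,0,1,0,0,0,1]
Step 4: insert yxx at [4, 13, 15, 23, 27] -> counters=[1,0,0,0,2,0,1,0,2,1,2,0,0,1,1,1,0,1,1,1,0,0,1,1,1,0,0,1,1]
Step 5: insert iku at [2, 11, 15, 26, 28] -> counters=[1,0,1,0,2,0,1,0,2,1,2,1,0,1,1,2,0,1,1,1,0,0,1,1,1,0,1,1,2]
Step 6: insert ach at [4, 14, 21, 24, 25] -> counters=[1,0,1,0,3,0,1,0,2,1,2,1,0,1,2,2,0,1,1,1,0,1,1,1,2,1,1,1,2]
Step 7: insert b at [8, 9, 10, 17, 18] -> counters=[1,0,1,0,3,0,1,0,3,2,3,1,0,1,2,2,0,2,2,1,0,1,1,1,2,1,1,1,2]
Step 8: insert b at [8, 9, 10, 17, 18] -> counters=[1,0,1,0,3,0,1,0,4,3,4,1,0,1,2,2,0,3,3,1,0,1,1,1,2,1,1,1,2]
Step 9: insert iku at [2, 11, 15, 26, 28] -> counters=[1,0,2,0,3,0,1,0,4,3,4,2,0,1,2,3,0,3,3,1,0,1,1,1,2,1,2,1,3]
Query xp: check counters[1]=0 counters[3]=0 counters[6]=1 counters[11]=2 counters[14]=2 -> no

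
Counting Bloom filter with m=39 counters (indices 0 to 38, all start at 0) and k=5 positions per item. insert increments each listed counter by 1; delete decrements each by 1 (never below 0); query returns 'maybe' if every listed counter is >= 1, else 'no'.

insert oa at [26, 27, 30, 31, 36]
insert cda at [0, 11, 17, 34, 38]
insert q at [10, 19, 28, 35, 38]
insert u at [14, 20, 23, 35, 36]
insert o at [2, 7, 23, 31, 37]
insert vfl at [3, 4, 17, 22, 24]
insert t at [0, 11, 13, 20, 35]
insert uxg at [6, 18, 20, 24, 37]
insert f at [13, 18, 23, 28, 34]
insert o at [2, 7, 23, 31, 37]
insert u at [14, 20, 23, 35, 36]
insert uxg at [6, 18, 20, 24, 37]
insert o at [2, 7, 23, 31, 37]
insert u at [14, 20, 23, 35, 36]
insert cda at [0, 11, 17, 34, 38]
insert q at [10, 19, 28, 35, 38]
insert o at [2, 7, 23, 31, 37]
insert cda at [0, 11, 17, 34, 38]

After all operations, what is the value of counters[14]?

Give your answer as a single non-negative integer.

Answer: 3

Derivation:
Step 1: insert oa at [26, 27, 30, 31, 36] -> counters=[0,0,0,0,0,0,0,0,0,0,0,0,0,0,0,0,0,0,0,0,0,0,0,0,0,0,1,1,0,0,1,1,0,0,0,0,1,0,0]
Step 2: insert cda at [0, 11, 17, 34, 38] -> counters=[1,0,0,0,0,0,0,0,0,0,0,1,0,0,0,0,0,1,0,0,0,0,0,0,0,0,1,1,0,0,1,1,0,0,1,0,1,0,1]
Step 3: insert q at [10, 19, 28, 35, 38] -> counters=[1,0,0,0,0,0,0,0,0,0,1,1,0,0,0,0,0,1,0,1,0,0,0,0,0,0,1,1,1,0,1,1,0,0,1,1,1,0,2]
Step 4: insert u at [14, 20, 23, 35, 36] -> counters=[1,0,0,0,0,0,0,0,0,0,1,1,0,0,1,0,0,1,0,1,1,0,0,1,0,0,1,1,1,0,1,1,0,0,1,2,2,0,2]
Step 5: insert o at [2, 7, 23, 31, 37] -> counters=[1,0,1,0,0,0,0,1,0,0,1,1,0,0,1,0,0,1,0,1,1,0,0,2,0,0,1,1,1,0,1,2,0,0,1,2,2,1,2]
Step 6: insert vfl at [3, 4, 17, 22, 24] -> counters=[1,0,1,1,1,0,0,1,0,0,1,1,0,0,1,0,0,2,0,1,1,0,1,2,1,0,1,1,1,0,1,2,0,0,1,2,2,1,2]
Step 7: insert t at [0, 11, 13, 20, 35] -> counters=[2,0,1,1,1,0,0,1,0,0,1,2,0,1,1,0,0,2,0,1,2,0,1,2,1,0,1,1,1,0,1,2,0,0,1,3,2,1,2]
Step 8: insert uxg at [6, 18, 20, 24, 37] -> counters=[2,0,1,1,1,0,1,1,0,0,1,2,0,1,1,0,0,2,1,1,3,0,1,2,2,0,1,1,1,0,1,2,0,0,1,3,2,2,2]
Step 9: insert f at [13, 18, 23, 28, 34] -> counters=[2,0,1,1,1,0,1,1,0,0,1,2,0,2,1,0,0,2,2,1,3,0,1,3,2,0,1,1,2,0,1,2,0,0,2,3,2,2,2]
Step 10: insert o at [2, 7, 23, 31, 37] -> counters=[2,0,2,1,1,0,1,2,0,0,1,2,0,2,1,0,0,2,2,1,3,0,1,4,2,0,1,1,2,0,1,3,0,0,2,3,2,3,2]
Step 11: insert u at [14, 20, 23, 35, 36] -> counters=[2,0,2,1,1,0,1,2,0,0,1,2,0,2,2,0,0,2,2,1,4,0,1,5,2,0,1,1,2,0,1,3,0,0,2,4,3,3,2]
Step 12: insert uxg at [6, 18, 20, 24, 37] -> counters=[2,0,2,1,1,0,2,2,0,0,1,2,0,2,2,0,0,2,3,1,5,0,1,5,3,0,1,1,2,0,1,3,0,0,2,4,3,4,2]
Step 13: insert o at [2, 7, 23, 31, 37] -> counters=[2,0,3,1,1,0,2,3,0,0,1,2,0,2,2,0,0,2,3,1,5,0,1,6,3,0,1,1,2,0,1,4,0,0,2,4,3,5,2]
Step 14: insert u at [14, 20, 23, 35, 36] -> counters=[2,0,3,1,1,0,2,3,0,0,1,2,0,2,3,0,0,2,3,1,6,0,1,7,3,0,1,1,2,0,1,4,0,0,2,5,4,5,2]
Step 15: insert cda at [0, 11, 17, 34, 38] -> counters=[3,0,3,1,1,0,2,3,0,0,1,3,0,2,3,0,0,3,3,1,6,0,1,7,3,0,1,1,2,0,1,4,0,0,3,5,4,5,3]
Step 16: insert q at [10, 19, 28, 35, 38] -> counters=[3,0,3,1,1,0,2,3,0,0,2,3,0,2,3,0,0,3,3,2,6,0,1,7,3,0,1,1,3,0,1,4,0,0,3,6,4,5,4]
Step 17: insert o at [2, 7, 23, 31, 37] -> counters=[3,0,4,1,1,0,2,4,0,0,2,3,0,2,3,0,0,3,3,2,6,0,1,8,3,0,1,1,3,0,1,5,0,0,3,6,4,6,4]
Step 18: insert cda at [0, 11, 17, 34, 38] -> counters=[4,0,4,1,1,0,2,4,0,0,2,4,0,2,3,0,0,4,3,2,6,0,1,8,3,0,1,1,3,0,1,5,0,0,4,6,4,6,5]
Final counters=[4,0,4,1,1,0,2,4,0,0,2,4,0,2,3,0,0,4,3,2,6,0,1,8,3,0,1,1,3,0,1,5,0,0,4,6,4,6,5] -> counters[14]=3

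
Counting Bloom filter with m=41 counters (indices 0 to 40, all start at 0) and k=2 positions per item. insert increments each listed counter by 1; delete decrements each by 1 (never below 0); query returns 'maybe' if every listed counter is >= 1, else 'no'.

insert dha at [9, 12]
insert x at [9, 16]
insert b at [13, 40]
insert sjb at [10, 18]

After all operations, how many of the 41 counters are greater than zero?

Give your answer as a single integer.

Step 1: insert dha at [9, 12] -> counters=[0,0,0,0,0,0,0,0,0,1,0,0,1,0,0,0,0,0,0,0,0,0,0,0,0,0,0,0,0,0,0,0,0,0,0,0,0,0,0,0,0]
Step 2: insert x at [9, 16] -> counters=[0,0,0,0,0,0,0,0,0,2,0,0,1,0,0,0,1,0,0,0,0,0,0,0,0,0,0,0,0,0,0,0,0,0,0,0,0,0,0,0,0]
Step 3: insert b at [13, 40] -> counters=[0,0,0,0,0,0,0,0,0,2,0,0,1,1,0,0,1,0,0,0,0,0,0,0,0,0,0,0,0,0,0,0,0,0,0,0,0,0,0,0,1]
Step 4: insert sjb at [10, 18] -> counters=[0,0,0,0,0,0,0,0,0,2,1,0,1,1,0,0,1,0,1,0,0,0,0,0,0,0,0,0,0,0,0,0,0,0,0,0,0,0,0,0,1]
Final counters=[0,0,0,0,0,0,0,0,0,2,1,0,1,1,0,0,1,0,1,0,0,0,0,0,0,0,0,0,0,0,0,0,0,0,0,0,0,0,0,0,1] -> 7 nonzero

Answer: 7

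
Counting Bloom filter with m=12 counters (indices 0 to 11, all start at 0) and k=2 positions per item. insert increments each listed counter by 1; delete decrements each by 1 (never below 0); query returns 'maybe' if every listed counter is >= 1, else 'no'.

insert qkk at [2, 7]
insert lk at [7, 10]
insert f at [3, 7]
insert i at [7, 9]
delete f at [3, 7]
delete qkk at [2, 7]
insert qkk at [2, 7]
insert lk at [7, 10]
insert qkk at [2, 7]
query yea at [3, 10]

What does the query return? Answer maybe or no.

Step 1: insert qkk at [2, 7] -> counters=[0,0,1,0,0,0,0,1,0,0,0,0]
Step 2: insert lk at [7, 10] -> counters=[0,0,1,0,0,0,0,2,0,0,1,0]
Step 3: insert f at [3, 7] -> counters=[0,0,1,1,0,0,0,3,0,0,1,0]
Step 4: insert i at [7, 9] -> counters=[0,0,1,1,0,0,0,4,0,1,1,0]
Step 5: delete f at [3, 7] -> counters=[0,0,1,0,0,0,0,3,0,1,1,0]
Step 6: delete qkk at [2, 7] -> counters=[0,0,0,0,0,0,0,2,0,1,1,0]
Step 7: insert qkk at [2, 7] -> counters=[0,0,1,0,0,0,0,3,0,1,1,0]
Step 8: insert lk at [7, 10] -> counters=[0,0,1,0,0,0,0,4,0,1,2,0]
Step 9: insert qkk at [2, 7] -> counters=[0,0,2,0,0,0,0,5,0,1,2,0]
Query yea: check counters[3]=0 counters[10]=2 -> no

Answer: no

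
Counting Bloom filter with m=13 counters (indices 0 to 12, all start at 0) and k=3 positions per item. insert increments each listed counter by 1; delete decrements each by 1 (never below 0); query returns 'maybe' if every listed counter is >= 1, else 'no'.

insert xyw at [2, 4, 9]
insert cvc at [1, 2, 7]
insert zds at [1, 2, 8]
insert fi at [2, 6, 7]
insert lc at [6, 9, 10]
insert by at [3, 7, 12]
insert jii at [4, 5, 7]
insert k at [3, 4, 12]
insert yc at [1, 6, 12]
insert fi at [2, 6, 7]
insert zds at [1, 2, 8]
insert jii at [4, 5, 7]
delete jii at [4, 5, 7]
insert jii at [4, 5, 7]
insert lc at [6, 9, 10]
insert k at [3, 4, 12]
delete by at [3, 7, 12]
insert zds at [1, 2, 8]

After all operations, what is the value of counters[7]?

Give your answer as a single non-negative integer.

Answer: 5

Derivation:
Step 1: insert xyw at [2, 4, 9] -> counters=[0,0,1,0,1,0,0,0,0,1,0,0,0]
Step 2: insert cvc at [1, 2, 7] -> counters=[0,1,2,0,1,0,0,1,0,1,0,0,0]
Step 3: insert zds at [1, 2, 8] -> counters=[0,2,3,0,1,0,0,1,1,1,0,0,0]
Step 4: insert fi at [2, 6, 7] -> counters=[0,2,4,0,1,0,1,2,1,1,0,0,0]
Step 5: insert lc at [6, 9, 10] -> counters=[0,2,4,0,1,0,2,2,1,2,1,0,0]
Step 6: insert by at [3, 7, 12] -> counters=[0,2,4,1,1,0,2,3,1,2,1,0,1]
Step 7: insert jii at [4, 5, 7] -> counters=[0,2,4,1,2,1,2,4,1,2,1,0,1]
Step 8: insert k at [3, 4, 12] -> counters=[0,2,4,2,3,1,2,4,1,2,1,0,2]
Step 9: insert yc at [1, 6, 12] -> counters=[0,3,4,2,3,1,3,4,1,2,1,0,3]
Step 10: insert fi at [2, 6, 7] -> counters=[0,3,5,2,3,1,4,5,1,2,1,0,3]
Step 11: insert zds at [1, 2, 8] -> counters=[0,4,6,2,3,1,4,5,2,2,1,0,3]
Step 12: insert jii at [4, 5, 7] -> counters=[0,4,6,2,4,2,4,6,2,2,1,0,3]
Step 13: delete jii at [4, 5, 7] -> counters=[0,4,6,2,3,1,4,5,2,2,1,0,3]
Step 14: insert jii at [4, 5, 7] -> counters=[0,4,6,2,4,2,4,6,2,2,1,0,3]
Step 15: insert lc at [6, 9, 10] -> counters=[0,4,6,2,4,2,5,6,2,3,2,0,3]
Step 16: insert k at [3, 4, 12] -> counters=[0,4,6,3,5,2,5,6,2,3,2,0,4]
Step 17: delete by at [3, 7, 12] -> counters=[0,4,6,2,5,2,5,5,2,3,2,0,3]
Step 18: insert zds at [1, 2, 8] -> counters=[0,5,7,2,5,2,5,5,3,3,2,0,3]
Final counters=[0,5,7,2,5,2,5,5,3,3,2,0,3] -> counters[7]=5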